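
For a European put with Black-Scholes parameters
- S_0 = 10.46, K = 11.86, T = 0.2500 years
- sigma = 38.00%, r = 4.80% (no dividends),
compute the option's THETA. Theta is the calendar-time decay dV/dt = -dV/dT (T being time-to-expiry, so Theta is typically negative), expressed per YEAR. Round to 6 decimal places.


d1 = -0.5029628154; d2 = -0.6929628154
phi(d1) = 0.3515426176; exp(-qT) = 1.0000000000; exp(-rT) = 0.9880717129
Theta = -S*exp(-qT)*phi(d1)*sigma/(2*sqrt(T)) + r*K*exp(-rT)*N(-d2) - q*S*exp(-qT)*N(-d1)
N(-d1) = 0.6925047921; N(-d2) = 0.7558335563; sqrt(T) = 0.5000000000
Term 1 = -10.4600 * 1.0000000000 * 0.3515426176 * 0.3800 / (2 * 0.5000000000) = -1.3973115964
Term 2 = 0.0480 * 11.8600 * 0.9880717129 * 0.7558335563 = 0.4251484125
Term 3 = 0 (no dividend yield, q = 0)
Theta = -1.3973115964 + (0.4251484125) + (0.0000000000) = -0.972163

Answer: Theta = -0.972163


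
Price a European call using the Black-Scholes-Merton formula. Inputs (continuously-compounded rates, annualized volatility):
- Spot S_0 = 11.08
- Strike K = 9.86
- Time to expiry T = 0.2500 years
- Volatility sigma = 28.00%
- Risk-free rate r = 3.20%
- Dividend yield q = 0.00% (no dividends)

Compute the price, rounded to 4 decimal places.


d1 = (ln(S/K) + (r - q + 0.5*sigma^2) * T) / (sigma * sqrt(T)) = 0.96039652
d2 = d1 - sigma * sqrt(T) = 0.82039652
exp(-rT) = 0.99203191; exp(-qT) = 1.00000000
C = S_0 * exp(-qT) * N(d1) - K * exp(-rT) * N(d2)
N(d1) = 0.83157216; N(d2) = 0.79400495
C = 11.0800 * 1.00000000 * 0.83157216 - 9.8600 * 0.99203191 * 0.79400495 = 1.4473

Answer: Price = 1.4473


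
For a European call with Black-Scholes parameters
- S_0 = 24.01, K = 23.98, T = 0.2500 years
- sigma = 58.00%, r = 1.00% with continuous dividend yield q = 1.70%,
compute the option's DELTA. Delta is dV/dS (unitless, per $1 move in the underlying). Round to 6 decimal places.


d1 = 0.1432767608; d2 = -0.1467232392
phi(d1) = 0.3948684339; exp(-qT) = 0.9957590185; exp(-rT) = 0.9975031224
N(d1) = 0.5569641957
Delta = exp(-qT) * N(d1) = 0.9957590185 * 0.5569641957 = 0.554602

Answer: Delta = 0.554602


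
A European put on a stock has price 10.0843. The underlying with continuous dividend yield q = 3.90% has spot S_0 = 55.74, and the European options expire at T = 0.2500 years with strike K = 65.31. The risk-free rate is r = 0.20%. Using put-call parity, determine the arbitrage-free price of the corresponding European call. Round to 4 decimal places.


Put-call parity: C - P = S_0 * exp(-qT) - K * exp(-rT).
S_0 * exp(-qT) = 55.7400 * 0.99029738 = 55.19917580
K * exp(-rT) = 65.3100 * 0.99950012 = 65.27735316
C = P + S*exp(-qT) - K*exp(-rT)
C = 10.0843 + 55.19917580 - 65.27735316 = 0.0061

Answer: Call price = 0.0061


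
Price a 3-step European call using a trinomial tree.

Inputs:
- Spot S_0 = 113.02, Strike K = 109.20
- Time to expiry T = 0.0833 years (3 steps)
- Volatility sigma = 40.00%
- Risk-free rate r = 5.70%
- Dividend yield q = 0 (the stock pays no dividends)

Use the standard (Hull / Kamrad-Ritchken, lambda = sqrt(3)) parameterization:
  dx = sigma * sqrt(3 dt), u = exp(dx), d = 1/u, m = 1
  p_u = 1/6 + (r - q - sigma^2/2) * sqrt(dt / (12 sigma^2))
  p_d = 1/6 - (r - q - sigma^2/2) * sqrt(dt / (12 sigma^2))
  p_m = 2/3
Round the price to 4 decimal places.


dt = T/N = 0.027767; dx = sigma*sqrt(3*dt) = 0.115447
u = exp(dx) = 1.122375; d = 1/u = 0.890968
p_u = 0.163901, p_m = 0.666667, p_d = 0.169433
Discount per step: exp(-r*dt) = 0.998419
Stock lattice S(k, j) with j the centered position index:
  k=0: S(0,+0) = 113.0200
  k=1: S(1,-1) = 100.6972; S(1,+0) = 113.0200; S(1,+1) = 126.8508
  k=2: S(2,-2) = 89.7180; S(2,-1) = 100.6972; S(2,+0) = 113.0200; S(2,+1) = 126.8508; S(2,+2) = 142.3742
  k=3: S(3,-3) = 79.9358; S(3,-2) = 89.7180; S(3,-1) = 100.6972; S(3,+0) = 113.0200; S(3,+1) = 126.8508; S(3,+2) = 142.3742; S(3,+3) = 159.7972
Terminal payoffs V(N, j) = max(S_T - K, 0):
  V(3,-3) = 0.000000; V(3,-2) = 0.000000; V(3,-1) = 0.000000; V(3,+0) = 3.820000; V(3,+1) = 17.650820; V(3,+2) = 33.174187; V(3,+3) = 50.597225
Backward induction: V(k, j) = exp(-r*dt) * [p_u * V(k+1, j+1) + p_m * V(k+1, j) + p_d * V(k+1, j-1)]
  V(2,-2) = exp(-r*dt) * [p_u*0.000000 + p_m*0.000000 + p_d*0.000000] = 0.000000
  V(2,-1) = exp(-r*dt) * [p_u*3.820000 + p_m*0.000000 + p_d*0.000000] = 0.625111
  V(2,+0) = exp(-r*dt) * [p_u*17.650820 + p_m*3.820000 + p_d*0.000000] = 5.431047
  V(2,+1) = exp(-r*dt) * [p_u*33.174187 + p_m*17.650820 + p_d*3.820000] = 17.823488
  V(2,+2) = exp(-r*dt) * [p_u*50.597225 + p_m*33.174187 + p_d*17.650820] = 33.346852
  V(1,-1) = exp(-r*dt) * [p_u*5.431047 + p_m*0.625111 + p_d*0.000000] = 1.304826
  V(1,+0) = exp(-r*dt) * [p_u*17.823488 + p_m*5.431047 + p_d*0.625111] = 6.637382
  V(1,+1) = exp(-r*dt) * [p_u*33.346852 + p_m*17.823488 + p_d*5.431047] = 18.239206
  V(0,+0) = exp(-r*dt) * [p_u*18.239206 + p_m*6.637382 + p_d*1.304826] = 7.623346

Answer: Price = V(0,0) = 7.6233


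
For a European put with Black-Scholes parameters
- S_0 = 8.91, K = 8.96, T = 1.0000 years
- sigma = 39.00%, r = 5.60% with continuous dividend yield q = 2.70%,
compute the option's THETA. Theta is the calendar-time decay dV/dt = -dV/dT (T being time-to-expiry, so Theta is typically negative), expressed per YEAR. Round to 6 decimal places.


Answer: Theta = -0.483918

Derivation:
d1 = 0.2550102936; d2 = -0.1349897064
phi(d1) = 0.3861792426; exp(-qT) = 0.9733612415; exp(-rT) = 0.9455391359
Theta = -S*exp(-qT)*phi(d1)*sigma/(2*sqrt(T)) + r*K*exp(-rT)*N(-d2) - q*S*exp(-qT)*N(-d1)
N(-d1) = 0.3993575744; N(-d2) = 0.5536899935; sqrt(T) = 1.0000000000
Term 1 = -8.9100 * 0.9733612415 * 0.3861792426 * 0.3900 / (2 * 1.0000000000) = -0.6530933938
Term 2 = 0.0560 * 8.9600 * 0.9455391359 * 0.5536899935 = 0.2626892016
Term 3 = -0.0270 * 8.9100 * 0.9733612415 * 0.3993575744 = -0.0935141742
Theta = -0.6530933938 + (0.2626892016) + (-0.0935141742) = -0.483918


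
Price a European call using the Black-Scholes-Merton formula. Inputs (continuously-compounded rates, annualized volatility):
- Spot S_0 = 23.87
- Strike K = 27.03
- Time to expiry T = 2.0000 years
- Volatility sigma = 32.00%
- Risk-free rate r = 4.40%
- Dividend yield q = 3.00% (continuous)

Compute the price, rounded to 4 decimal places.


d1 = (ln(S/K) + (r - q + 0.5*sigma^2) * T) / (sigma * sqrt(T)) = 0.01342416
d2 = d1 - sigma * sqrt(T) = -0.43912418
exp(-rT) = 0.91576088; exp(-qT) = 0.94176453
C = S_0 * exp(-qT) * N(d1) - K * exp(-rT) * N(d2)
N(d1) = 0.50535530; N(d2) = 0.33028578
C = 23.8700 * 0.94176453 * 0.50535530 - 27.0300 * 0.91576088 * 0.33028578 = 3.1848

Answer: Price = 3.1848


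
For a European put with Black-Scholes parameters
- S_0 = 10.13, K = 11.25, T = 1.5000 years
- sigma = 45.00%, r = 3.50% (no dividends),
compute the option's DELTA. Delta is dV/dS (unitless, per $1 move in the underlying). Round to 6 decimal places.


Answer: Delta = -0.428360

Derivation:
d1 = 0.1805513258; d2 = -0.3705838664
phi(d1) = 0.3924924711; exp(-qT) = 1.0000000000; exp(-rT) = 0.9488543211
N(-d1) = 0.4283598821
Delta = -exp(-qT) * N(-d1) = -1.0000000000 * 0.4283598821 = -0.428360


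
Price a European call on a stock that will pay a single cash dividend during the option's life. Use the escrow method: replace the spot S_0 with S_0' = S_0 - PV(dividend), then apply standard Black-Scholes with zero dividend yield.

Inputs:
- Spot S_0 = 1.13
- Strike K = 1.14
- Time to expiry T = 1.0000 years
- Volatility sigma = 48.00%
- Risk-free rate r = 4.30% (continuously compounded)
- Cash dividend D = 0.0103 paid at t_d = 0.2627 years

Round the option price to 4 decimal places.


PV(D) = D * exp(-r * t_d) = 0.0103 * 0.98876746 = 0.01018430
S_0' = S_0 - PV(D) = 1.1300 - 0.01018430 = 1.11981570
d1 = (ln(S_0'/K) + (r + sigma^2/2)*T) / (sigma*sqrt(T)) = 0.29236636
d2 = d1 - sigma*sqrt(T) = -0.18763364
exp(-rT) = 0.95791139
N(d1) = 0.61499674; N(d2) = 0.42558193
C = S_0' * N(d1) - K * exp(-rT) * N(d2) = 1.11981570 * 0.61499674 - 1.1400 * 0.95791139 * 0.42558193 = 0.2239

Answer: Price = 0.2239


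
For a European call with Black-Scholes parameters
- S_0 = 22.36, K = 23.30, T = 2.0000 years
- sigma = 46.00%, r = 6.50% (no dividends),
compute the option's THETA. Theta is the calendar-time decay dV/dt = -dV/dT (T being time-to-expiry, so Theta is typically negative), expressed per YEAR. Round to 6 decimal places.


Answer: Theta = -1.869420

Derivation:
d1 = 0.4618026579; d2 = -0.1887355808
phi(d1) = 0.3585922318; exp(-qT) = 1.0000000000; exp(-rT) = 0.8780954309
Theta = -S*exp(-qT)*phi(d1)*sigma/(2*sqrt(T)) - r*K*exp(-rT)*N(d2) + q*S*exp(-qT)*N(d1)
N(d1) = 0.6778885777; N(d2) = 0.4251500317; sqrt(T) = 1.4142135624
Term 1 = -22.3600 * 1.0000000000 * 0.3585922318 * 0.4600 / (2 * 1.4142135624) = -1.3040237901
Term 2 = -0.0650 * 23.3000 * 0.8780954309 * 0.4251500317 = -0.5653966238
Term 3 = 0 (no dividend yield, q = 0)
Theta = -1.3040237901 + (-0.5653966238) + (0.0000000000) = -1.869420


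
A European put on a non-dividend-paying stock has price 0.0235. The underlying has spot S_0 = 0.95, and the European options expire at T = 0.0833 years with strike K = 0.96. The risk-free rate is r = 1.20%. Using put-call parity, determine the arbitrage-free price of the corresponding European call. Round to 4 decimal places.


Put-call parity: C - P = S_0 * exp(-qT) - K * exp(-rT).
S_0 * exp(-qT) = 0.9500 * 1.00000000 = 0.95000000
K * exp(-rT) = 0.9600 * 0.99900090 = 0.95904086
C = P + S*exp(-qT) - K*exp(-rT)
C = 0.0235 + 0.95000000 - 0.95904086 = 0.0145

Answer: Call price = 0.0145


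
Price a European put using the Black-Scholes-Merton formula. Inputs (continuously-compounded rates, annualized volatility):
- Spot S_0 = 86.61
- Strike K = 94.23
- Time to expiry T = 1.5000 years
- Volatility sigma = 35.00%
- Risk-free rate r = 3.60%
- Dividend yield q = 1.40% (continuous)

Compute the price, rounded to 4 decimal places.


Answer: Price = 17.1095

Derivation:
d1 = (ln(S/K) + (r - q + 0.5*sigma^2) * T) / (sigma * sqrt(T)) = 0.09460088
d2 = d1 - sigma * sqrt(T) = -0.33405982
exp(-rT) = 0.94743211; exp(-qT) = 0.97921896
P = K * exp(-rT) * N(-d2) - S_0 * exp(-qT) * N(-d1)
N(-d1) = 0.46231593; N(-d2) = 0.63083279
P = 94.2300 * 0.94743211 * 0.63083279 - 86.6100 * 0.97921896 * 0.46231593 = 17.1095


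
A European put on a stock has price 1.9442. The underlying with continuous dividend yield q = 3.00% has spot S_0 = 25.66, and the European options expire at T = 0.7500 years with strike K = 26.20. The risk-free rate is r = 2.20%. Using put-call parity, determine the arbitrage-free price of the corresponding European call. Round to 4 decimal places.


Put-call parity: C - P = S_0 * exp(-qT) - K * exp(-rT).
S_0 * exp(-qT) = 25.6600 * 0.97775124 = 25.08909675
K * exp(-rT) = 26.2000 * 0.98363538 = 25.77124694
C = P + S*exp(-qT) - K*exp(-rT)
C = 1.9442 + 25.08909675 - 25.77124694 = 1.2620

Answer: Call price = 1.2620


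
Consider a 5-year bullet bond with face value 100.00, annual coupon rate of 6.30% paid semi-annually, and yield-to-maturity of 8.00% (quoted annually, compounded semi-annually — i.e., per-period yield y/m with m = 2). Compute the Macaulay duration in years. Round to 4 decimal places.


Answer: Macaulay duration = 4.3383 years

Derivation:
Coupon per period c = face * coupon_rate / m = 3.150000
Periods per year m = 2; per-period yield y/m = 0.040000
Number of cashflows N = 10
Cashflows (t years, CF_t, discount factor 1/(1+y/m)^(m*t), PV):
  t = 0.5000: CF_t = 3.150000, DF = 0.961538, PV = 3.028846
  t = 1.0000: CF_t = 3.150000, DF = 0.924556, PV = 2.912352
  t = 1.5000: CF_t = 3.150000, DF = 0.888996, PV = 2.800339
  t = 2.0000: CF_t = 3.150000, DF = 0.854804, PV = 2.692633
  t = 2.5000: CF_t = 3.150000, DF = 0.821927, PV = 2.589070
  t = 3.0000: CF_t = 3.150000, DF = 0.790315, PV = 2.489491
  t = 3.5000: CF_t = 3.150000, DF = 0.759918, PV = 2.393741
  t = 4.0000: CF_t = 3.150000, DF = 0.730690, PV = 2.301674
  t = 4.5000: CF_t = 3.150000, DF = 0.702587, PV = 2.213148
  t = 5.0000: CF_t = 103.150000, DF = 0.675564, PV = 69.684444
Price P = sum_t PV_t = 93.105739
Macaulay numerator sum_t t * PV_t:
  t * PV_t at t = 0.5000: 1.514423
  t * PV_t at t = 1.0000: 2.912352
  t * PV_t at t = 1.5000: 4.200508
  t * PV_t at t = 2.0000: 5.385266
  t * PV_t at t = 2.5000: 6.472676
  t * PV_t at t = 3.0000: 7.468472
  t * PV_t at t = 3.5000: 8.378094
  t * PV_t at t = 4.0000: 9.206697
  t * PV_t at t = 4.5000: 9.959167
  t * PV_t at t = 5.0000: 348.422220
Macaulay duration D = (sum_t t * PV_t) / P = 403.919875 / 93.105739 = 4.338292


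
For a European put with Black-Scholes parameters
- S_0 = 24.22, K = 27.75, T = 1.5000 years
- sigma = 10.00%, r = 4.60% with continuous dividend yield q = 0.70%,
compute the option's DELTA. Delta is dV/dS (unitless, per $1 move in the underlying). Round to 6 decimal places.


Answer: Delta = -0.708861

Derivation:
d1 = -0.5720138431; d2 = -0.6944883302
phi(d1) = 0.3387345721; exp(-qT) = 0.9895549326; exp(-rT) = 0.9333266801
N(-d1) = 0.7163437018
Delta = -exp(-qT) * N(-d1) = -0.9895549326 * 0.7163437018 = -0.708861


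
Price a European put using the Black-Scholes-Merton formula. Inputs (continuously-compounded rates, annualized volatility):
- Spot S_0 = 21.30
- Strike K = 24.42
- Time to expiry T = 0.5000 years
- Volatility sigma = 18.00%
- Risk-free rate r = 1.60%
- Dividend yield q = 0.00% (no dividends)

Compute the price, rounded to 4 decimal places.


Answer: Price = 3.1609

Derivation:
d1 = (ln(S/K) + (r - q + 0.5*sigma^2) * T) / (sigma * sqrt(T)) = -0.94748691
d2 = d1 - sigma * sqrt(T) = -1.07476613
exp(-rT) = 0.99203191; exp(-qT) = 1.00000000
P = K * exp(-rT) * N(-d2) - S_0 * exp(-qT) * N(-d1)
N(-d1) = 0.82830464; N(-d2) = 0.85876028
P = 24.4200 * 0.99203191 * 0.85876028 - 21.3000 * 1.00000000 * 0.82830464 = 3.1609


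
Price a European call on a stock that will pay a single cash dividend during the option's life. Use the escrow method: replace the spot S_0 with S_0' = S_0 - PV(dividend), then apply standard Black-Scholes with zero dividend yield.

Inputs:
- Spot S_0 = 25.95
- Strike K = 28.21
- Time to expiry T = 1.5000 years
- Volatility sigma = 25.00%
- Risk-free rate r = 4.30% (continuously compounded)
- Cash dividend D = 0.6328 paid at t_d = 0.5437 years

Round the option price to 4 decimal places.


Answer: Price = 2.6230

Derivation:
PV(D) = D * exp(-r * t_d) = 0.6328 * 0.97689207 = 0.61817730
S_0' = S_0 - PV(D) = 25.9500 - 0.61817730 = 25.33182270
d1 = (ln(S_0'/K) + (r + sigma^2/2)*T) / (sigma*sqrt(T)) = 0.01227976
d2 = d1 - sigma*sqrt(T) = -0.29390645
exp(-rT) = 0.93753611
N(d1) = 0.50489879; N(d2) = 0.38441469
C = S_0' * N(d1) - K * exp(-rT) * N(d2) = 25.33182270 * 0.50489879 - 28.2100 * 0.93753611 * 0.38441469 = 2.6230


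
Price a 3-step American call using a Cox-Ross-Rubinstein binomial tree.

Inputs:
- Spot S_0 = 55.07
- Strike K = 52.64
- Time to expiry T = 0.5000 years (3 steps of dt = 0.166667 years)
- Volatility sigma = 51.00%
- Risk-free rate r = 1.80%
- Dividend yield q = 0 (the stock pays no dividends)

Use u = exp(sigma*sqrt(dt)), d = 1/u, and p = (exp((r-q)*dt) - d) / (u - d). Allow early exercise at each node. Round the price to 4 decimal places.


dt = T/N = 0.166667
u = exp(sigma*sqrt(dt)) = 1.231468; d = 1/u = 0.812039
p = (exp((r-q)*dt) - d) / (u - d) = 0.455299
Discount per step: exp(-r*dt) = 0.997004
Stock lattice S(k, i) with i counting down-moves:
  k=0: S(0,0) = 55.0700
  k=1: S(1,0) = 67.8169; S(1,1) = 44.7190
  k=2: S(2,0) = 83.5143; S(2,1) = 55.0700; S(2,2) = 36.3136
  k=3: S(3,0) = 102.8452; S(3,1) = 67.8169; S(3,2) = 44.7190; S(3,3) = 29.4881
Terminal payoffs V(N, i) = max(S_T - K, 0):
  V(3,0) = 50.205204; V(3,1) = 15.176921; V(3,2) = 0.000000; V(3,3) = 0.000000
Backward induction: V(k, i) = exp(-r*dt) * [p * V(k+1, i) + (1-p) * V(k+1, i+1)]; then take max(V_cont, immediate exercise) for American.
  V(2,0) = exp(-r*dt) * [p*50.205204 + (1-p)*15.176921] = 31.032024; exercise = 30.874340; V(2,0) = max -> 31.032024
  V(2,1) = exp(-r*dt) * [p*15.176921 + (1-p)*0.000000] = 6.889336; exercise = 2.430000; V(2,1) = max -> 6.889336
  V(2,2) = exp(-r*dt) * [p*0.000000 + (1-p)*0.000000] = 0.000000; exercise = 0.000000; V(2,2) = max -> 0.000000
  V(1,0) = exp(-r*dt) * [p*31.032024 + (1-p)*6.889336] = 17.827911; exercise = 15.176921; V(1,0) = max -> 17.827911
  V(1,1) = exp(-r*dt) * [p*6.889336 + (1-p)*0.000000] = 3.127311; exercise = 0.000000; V(1,1) = max -> 3.127311
  V(0,0) = exp(-r*dt) * [p*17.827911 + (1-p)*3.127311] = 9.791061; exercise = 2.430000; V(0,0) = max -> 9.791061

Answer: Price = V(0,0) = 9.7911


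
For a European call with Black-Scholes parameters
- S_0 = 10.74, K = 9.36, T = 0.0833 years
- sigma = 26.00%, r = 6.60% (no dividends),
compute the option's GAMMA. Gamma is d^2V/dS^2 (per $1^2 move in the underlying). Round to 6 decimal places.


Answer: Gamma = 0.074883

Derivation:
d1 = 1.9435250976; d2 = 1.8684845752
phi(d1) = 0.0603506576; exp(-qT) = 1.0000000000; exp(-rT) = 0.9945172852
Gamma = exp(-qT) * phi(d1) / (S * sigma * sqrt(T)) = 1.0000000000 * 0.0603506576 / (10.7400 * 0.2600 * 0.2886173938) = 0.074883


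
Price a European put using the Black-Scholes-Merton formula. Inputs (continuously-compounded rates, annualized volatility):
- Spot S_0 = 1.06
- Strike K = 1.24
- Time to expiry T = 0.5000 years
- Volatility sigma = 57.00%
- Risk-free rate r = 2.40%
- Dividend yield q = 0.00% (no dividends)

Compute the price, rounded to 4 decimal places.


Answer: Price = 0.2766

Derivation:
d1 = (ln(S/K) + (r - q + 0.5*sigma^2) * T) / (sigma * sqrt(T)) = -0.15783981
d2 = d1 - sigma * sqrt(T) = -0.56089067
exp(-rT) = 0.98807171; exp(-qT) = 1.00000000
P = K * exp(-rT) * N(-d2) - S_0 * exp(-qT) * N(-d1)
N(-d1) = 0.56270849; N(-d2) = 0.71256397
P = 1.2400 * 0.98807171 * 0.71256397 - 1.0600 * 1.00000000 * 0.56270849 = 0.2766


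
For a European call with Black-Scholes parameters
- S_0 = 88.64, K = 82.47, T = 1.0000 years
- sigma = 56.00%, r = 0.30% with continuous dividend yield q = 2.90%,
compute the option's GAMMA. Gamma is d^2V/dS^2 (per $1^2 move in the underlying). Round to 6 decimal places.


d1 = 0.3624082717; d2 = -0.1975917283
phi(d1) = 0.3735854903; exp(-qT) = 0.9714164645; exp(-rT) = 0.9970044955
Gamma = exp(-qT) * phi(d1) / (S * sigma * sqrt(T)) = 0.9714164645 * 0.3735854903 / (88.6400 * 0.5600 * 1.0000000000) = 0.007311

Answer: Gamma = 0.007311


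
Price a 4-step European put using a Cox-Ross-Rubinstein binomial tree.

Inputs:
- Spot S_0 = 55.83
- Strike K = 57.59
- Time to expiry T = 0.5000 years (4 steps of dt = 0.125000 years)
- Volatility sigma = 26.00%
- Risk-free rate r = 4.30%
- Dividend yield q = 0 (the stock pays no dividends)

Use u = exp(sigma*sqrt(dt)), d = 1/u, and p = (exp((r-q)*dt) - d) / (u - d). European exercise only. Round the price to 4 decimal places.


dt = T/N = 0.125000
u = exp(sigma*sqrt(dt)) = 1.096281; d = 1/u = 0.912175
p = (exp((r-q)*dt) - d) / (u - d) = 0.506309
Discount per step: exp(-r*dt) = 0.994639
Stock lattice S(k, i) with i counting down-moves:
  k=0: S(0,0) = 55.8300
  k=1: S(1,0) = 61.2054; S(1,1) = 50.9267
  k=2: S(2,0) = 67.0983; S(2,1) = 55.8300; S(2,2) = 46.4540
  k=3: S(3,0) = 73.5586; S(3,1) = 61.2054; S(3,2) = 50.9267; S(3,3) = 42.3742
  k=4: S(4,0) = 80.6410; S(4,1) = 67.0983; S(4,2) = 55.8300; S(4,3) = 46.4540; S(4,4) = 38.6527
Terminal payoffs V(N, i) = max(K - S_T, 0):
  V(4,0) = 0.000000; V(4,1) = 0.000000; V(4,2) = 1.760000; V(4,3) = 11.135953; V(4,4) = 18.937331
Backward induction: V(k, i) = exp(-r*dt) * [p * V(k+1, i) + (1-p) * V(k+1, i+1)].
  V(3,0) = exp(-r*dt) * [p*0.000000 + (1-p)*0.000000] = 0.000000
  V(3,1) = exp(-r*dt) * [p*0.000000 + (1-p)*1.760000] = 0.864239
  V(3,2) = exp(-r*dt) * [p*1.760000 + (1-p)*11.135953] = 6.354577
  V(3,3) = exp(-r*dt) * [p*11.135953 + (1-p)*18.937331] = 14.907083
  V(2,0) = exp(-r*dt) * [p*0.000000 + (1-p)*0.864239] = 0.424380
  V(2,1) = exp(-r*dt) * [p*0.864239 + (1-p)*6.354577] = 3.555608
  V(2,2) = exp(-r*dt) * [p*6.354577 + (1-p)*14.907083] = 10.520176
  V(1,0) = exp(-r*dt) * [p*0.424380 + (1-p)*3.555608] = 1.959678
  V(1,1) = exp(-r*dt) * [p*3.555608 + (1-p)*10.520176] = 6.956462
  V(0,0) = exp(-r*dt) * [p*1.959678 + (1-p)*6.956462] = 4.402817

Answer: Price = V(0,0) = 4.4028


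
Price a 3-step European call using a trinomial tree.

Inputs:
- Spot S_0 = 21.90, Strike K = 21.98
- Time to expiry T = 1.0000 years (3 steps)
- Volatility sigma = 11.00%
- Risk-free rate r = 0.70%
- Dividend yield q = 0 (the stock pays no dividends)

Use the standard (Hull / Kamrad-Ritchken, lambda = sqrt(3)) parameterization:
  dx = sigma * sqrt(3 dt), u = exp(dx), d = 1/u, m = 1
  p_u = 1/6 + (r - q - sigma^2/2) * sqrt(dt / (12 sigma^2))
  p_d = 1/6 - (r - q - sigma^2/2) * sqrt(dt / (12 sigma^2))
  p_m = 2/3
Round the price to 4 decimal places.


dt = T/N = 0.333333; dx = sigma*sqrt(3*dt) = 0.110000
u = exp(dx) = 1.116278; d = 1/u = 0.895834
p_u = 0.168106, p_m = 0.666667, p_d = 0.165227
Discount per step: exp(-r*dt) = 0.997669
Stock lattice S(k, j) with j the centered position index:
  k=0: S(0,+0) = 21.9000
  k=1: S(1,-1) = 19.6188; S(1,+0) = 21.9000; S(1,+1) = 24.4465
  k=2: S(2,-2) = 17.5752; S(2,-1) = 19.6188; S(2,+0) = 21.9000; S(2,+1) = 24.4465; S(2,+2) = 27.2891
  k=3: S(3,-3) = 15.7444; S(3,-2) = 17.5752; S(3,-1) = 19.6188; S(3,+0) = 21.9000; S(3,+1) = 24.4465; S(3,+2) = 27.2891; S(3,+3) = 30.4622
Terminal payoffs V(N, j) = max(S_T - K, 0):
  V(3,-3) = 0.000000; V(3,-2) = 0.000000; V(3,-1) = 0.000000; V(3,+0) = 0.000000; V(3,+1) = 2.466490; V(3,+2) = 5.309080; V(3,+3) = 8.482202
Backward induction: V(k, j) = exp(-r*dt) * [p_u * V(k+1, j+1) + p_m * V(k+1, j) + p_d * V(k+1, j-1)]
  V(2,-2) = exp(-r*dt) * [p_u*0.000000 + p_m*0.000000 + p_d*0.000000] = 0.000000
  V(2,-1) = exp(-r*dt) * [p_u*0.000000 + p_m*0.000000 + p_d*0.000000] = 0.000000
  V(2,+0) = exp(-r*dt) * [p_u*2.466490 + p_m*0.000000 + p_d*0.000000] = 0.413666
  V(2,+1) = exp(-r*dt) * [p_u*5.309080 + p_m*2.466490 + p_d*0.000000] = 2.530903
  V(2,+2) = exp(-r*dt) * [p_u*8.482202 + p_m*5.309080 + p_d*2.466490] = 5.360306
  V(1,-1) = exp(-r*dt) * [p_u*0.413666 + p_m*0.000000 + p_d*0.000000] = 0.069378
  V(1,+0) = exp(-r*dt) * [p_u*2.530903 + p_m*0.413666 + p_d*0.000000] = 0.699603
  V(1,+1) = exp(-r*dt) * [p_u*5.360306 + p_m*2.530903 + p_d*0.413666] = 2.650525
  V(0,+0) = exp(-r*dt) * [p_u*2.650525 + p_m*0.699603 + p_d*0.069378] = 0.921282

Answer: Price = V(0,0) = 0.9213


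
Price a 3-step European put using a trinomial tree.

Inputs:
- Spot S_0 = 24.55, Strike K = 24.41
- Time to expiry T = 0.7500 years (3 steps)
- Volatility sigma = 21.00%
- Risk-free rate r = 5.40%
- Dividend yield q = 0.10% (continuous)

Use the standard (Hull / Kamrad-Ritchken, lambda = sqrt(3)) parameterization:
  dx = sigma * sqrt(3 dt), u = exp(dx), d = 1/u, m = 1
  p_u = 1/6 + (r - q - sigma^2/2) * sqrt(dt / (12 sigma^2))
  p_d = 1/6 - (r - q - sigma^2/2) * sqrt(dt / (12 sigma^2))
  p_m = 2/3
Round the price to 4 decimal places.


dt = T/N = 0.250000; dx = sigma*sqrt(3*dt) = 0.181865
u = exp(dx) = 1.199453; d = 1/u = 0.833714
p_u = 0.187939, p_m = 0.666667, p_d = 0.145394
Discount per step: exp(-r*dt) = 0.986591
Stock lattice S(k, j) with j the centered position index:
  k=0: S(0,+0) = 24.5500
  k=1: S(1,-1) = 20.4677; S(1,+0) = 24.5500; S(1,+1) = 29.4466
  k=2: S(2,-2) = 17.0642; S(2,-1) = 20.4677; S(2,+0) = 24.5500; S(2,+1) = 29.4466; S(2,+2) = 35.3198
  k=3: S(3,-3) = 14.2266; S(3,-2) = 17.0642; S(3,-1) = 20.4677; S(3,+0) = 24.5500; S(3,+1) = 29.4466; S(3,+2) = 35.3198; S(3,+3) = 42.3644
Terminal payoffs V(N, j) = max(K - S_T, 0):
  V(3,-3) = 10.183366; V(3,-2) = 7.345826; V(3,-1) = 3.942331; V(3,+0) = 0.000000; V(3,+1) = 0.000000; V(3,+2) = 0.000000; V(3,+3) = 0.000000
Backward induction: V(k, j) = exp(-r*dt) * [p_u * V(k+1, j+1) + p_m * V(k+1, j) + p_d * V(k+1, j-1)]
  V(2,-2) = exp(-r*dt) * [p_u*3.942331 + p_m*7.345826 + p_d*10.183366] = 7.023280
  V(2,-1) = exp(-r*dt) * [p_u*0.000000 + p_m*3.942331 + p_d*7.345826] = 3.646696
  V(2,+0) = exp(-r*dt) * [p_u*0.000000 + p_m*0.000000 + p_d*3.942331] = 0.565505
  V(2,+1) = exp(-r*dt) * [p_u*0.000000 + p_m*0.000000 + p_d*0.000000] = 0.000000
  V(2,+2) = exp(-r*dt) * [p_u*0.000000 + p_m*0.000000 + p_d*0.000000] = 0.000000
  V(1,-1) = exp(-r*dt) * [p_u*0.565505 + p_m*3.646696 + p_d*7.023280] = 3.510837
  V(1,+0) = exp(-r*dt) * [p_u*0.000000 + p_m*0.565505 + p_d*3.646696] = 0.895046
  V(1,+1) = exp(-r*dt) * [p_u*0.000000 + p_m*0.000000 + p_d*0.565505] = 0.081119
  V(0,+0) = exp(-r*dt) * [p_u*0.081119 + p_m*0.895046 + p_d*3.510837] = 1.107347

Answer: Price = V(0,0) = 1.1073


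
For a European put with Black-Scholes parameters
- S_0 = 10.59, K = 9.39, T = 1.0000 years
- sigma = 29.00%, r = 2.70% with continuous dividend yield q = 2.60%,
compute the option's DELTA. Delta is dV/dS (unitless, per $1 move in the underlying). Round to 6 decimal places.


d1 = 0.5631547117; d2 = 0.2731547117
phi(d1) = 0.3404421218; exp(-qT) = 0.9743350896; exp(-rT) = 0.9733612415
N(-d1) = 0.2866647693
Delta = -exp(-qT) * N(-d1) = -0.9743350896 * 0.2866647693 = -0.279308

Answer: Delta = -0.279308


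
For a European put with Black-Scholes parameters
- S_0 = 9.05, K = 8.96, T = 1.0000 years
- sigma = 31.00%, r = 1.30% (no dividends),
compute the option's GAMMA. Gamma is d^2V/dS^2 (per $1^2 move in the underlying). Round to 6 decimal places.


Answer: Gamma = 0.138514

Derivation:
d1 = 0.2291759056; d2 = -0.0808240944
phi(d1) = 0.3886021027; exp(-qT) = 1.0000000000; exp(-rT) = 0.9870841350
Gamma = exp(-qT) * phi(d1) / (S * sigma * sqrt(T)) = 1.0000000000 * 0.3886021027 / (9.0500 * 0.3100 * 1.0000000000) = 0.138514


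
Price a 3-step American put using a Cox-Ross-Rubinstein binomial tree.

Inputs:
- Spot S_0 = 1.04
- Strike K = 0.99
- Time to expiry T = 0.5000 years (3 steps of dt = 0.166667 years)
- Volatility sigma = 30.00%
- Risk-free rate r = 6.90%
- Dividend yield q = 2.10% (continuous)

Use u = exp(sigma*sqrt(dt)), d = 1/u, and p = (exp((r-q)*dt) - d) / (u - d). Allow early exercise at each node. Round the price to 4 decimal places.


Answer: Price = V(0,0) = 0.0594

Derivation:
dt = T/N = 0.166667
u = exp(sigma*sqrt(dt)) = 1.130290; d = 1/u = 0.884728
p = (exp((r-q)*dt) - d) / (u - d) = 0.502129
Discount per step: exp(-r*dt) = 0.988566
Stock lattice S(k, i) with i counting down-moves:
  k=0: S(0,0) = 1.0400
  k=1: S(1,0) = 1.1755; S(1,1) = 0.9201
  k=2: S(2,0) = 1.3287; S(2,1) = 1.0400; S(2,2) = 0.8141
  k=3: S(3,0) = 1.5018; S(3,1) = 1.1755; S(3,2) = 0.9201; S(3,3) = 0.7202
Terminal payoffs V(N, i) = max(K - S_T, 0):
  V(3,0) = 0.000000; V(3,1) = 0.000000; V(3,2) = 0.069882; V(3,3) = 0.269783
Backward induction: V(k, i) = exp(-r*dt) * [p * V(k+1, i) + (1-p) * V(k+1, i+1)]; then take max(V_cont, immediate exercise) for American.
  V(2,0) = exp(-r*dt) * [p*0.000000 + (1-p)*0.000000] = 0.000000; exercise = 0.000000; V(2,0) = max -> 0.000000
  V(2,1) = exp(-r*dt) * [p*0.000000 + (1-p)*0.069882] = 0.034395; exercise = 0.000000; V(2,1) = max -> 0.034395
  V(2,2) = exp(-r*dt) * [p*0.069882 + (1-p)*0.269783] = 0.167470; exercise = 0.175946; V(2,2) = max -> 0.175946
  V(1,0) = exp(-r*dt) * [p*0.000000 + (1-p)*0.034395] = 0.016928; exercise = 0.000000; V(1,0) = max -> 0.016928
  V(1,1) = exp(-r*dt) * [p*0.034395 + (1-p)*0.175946] = 0.103670; exercise = 0.069882; V(1,1) = max -> 0.103670
  V(0,0) = exp(-r*dt) * [p*0.016928 + (1-p)*0.103670] = 0.059427; exercise = 0.000000; V(0,0) = max -> 0.059427


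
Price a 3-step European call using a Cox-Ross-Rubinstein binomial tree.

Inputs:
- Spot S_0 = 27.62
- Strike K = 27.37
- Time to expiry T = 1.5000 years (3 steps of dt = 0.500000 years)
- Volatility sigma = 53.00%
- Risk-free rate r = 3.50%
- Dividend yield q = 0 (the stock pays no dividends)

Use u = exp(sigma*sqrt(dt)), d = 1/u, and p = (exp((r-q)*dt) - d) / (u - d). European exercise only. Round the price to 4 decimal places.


Answer: Price = V(0,0) = 8.2078

Derivation:
dt = T/N = 0.500000
u = exp(sigma*sqrt(dt)) = 1.454652; d = 1/u = 0.687450
p = (exp((r-q)*dt) - d) / (u - d) = 0.430401
Discount per step: exp(-r*dt) = 0.982652
Stock lattice S(k, i) with i counting down-moves:
  k=0: S(0,0) = 27.6200
  k=1: S(1,0) = 40.1775; S(1,1) = 18.9874
  k=2: S(2,0) = 58.4443; S(2,1) = 27.6200; S(2,2) = 13.0529
  k=3: S(3,0) = 85.0160; S(3,1) = 40.1775; S(3,2) = 18.9874; S(3,3) = 8.9732
Terminal payoffs V(N, i) = max(S_T - K, 0):
  V(3,0) = 57.646039; V(3,1) = 12.807484; V(3,2) = 0.000000; V(3,3) = 0.000000
Backward induction: V(k, i) = exp(-r*dt) * [p * V(k+1, i) + (1-p) * V(k+1, i+1)].
  V(2,0) = exp(-r*dt) * [p*57.646039 + (1-p)*12.807484] = 31.549060
  V(2,1) = exp(-r*dt) * [p*12.807484 + (1-p)*0.000000] = 5.416723
  V(2,2) = exp(-r*dt) * [p*0.000000 + (1-p)*0.000000] = 0.000000
  V(1,0) = exp(-r*dt) * [p*31.549060 + (1-p)*5.416723] = 16.375013
  V(1,1) = exp(-r*dt) * [p*5.416723 + (1-p)*0.000000] = 2.290917
  V(0,0) = exp(-r*dt) * [p*16.375013 + (1-p)*2.290917] = 8.207820


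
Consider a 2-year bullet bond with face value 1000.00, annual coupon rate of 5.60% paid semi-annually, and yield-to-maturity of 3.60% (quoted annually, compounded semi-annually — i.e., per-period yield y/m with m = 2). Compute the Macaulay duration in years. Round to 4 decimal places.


Coupon per period c = face * coupon_rate / m = 28.000000
Periods per year m = 2; per-period yield y/m = 0.018000
Number of cashflows N = 4
Cashflows (t years, CF_t, discount factor 1/(1+y/m)^(m*t), PV):
  t = 0.5000: CF_t = 28.000000, DF = 0.982318, PV = 27.504912
  t = 1.0000: CF_t = 28.000000, DF = 0.964949, PV = 27.018577
  t = 1.5000: CF_t = 28.000000, DF = 0.947887, PV = 26.540842
  t = 2.0000: CF_t = 1028.000000, DF = 0.931127, PV = 957.198485
Price P = sum_t PV_t = 1038.262816
Macaulay numerator sum_t t * PV_t:
  t * PV_t at t = 0.5000: 13.752456
  t * PV_t at t = 1.0000: 27.018577
  t * PV_t at t = 1.5000: 39.811263
  t * PV_t at t = 2.0000: 1914.396970
Macaulay duration D = (sum_t t * PV_t) / P = 1994.979266 / 1038.262816 = 1.921459

Answer: Macaulay duration = 1.9215 years


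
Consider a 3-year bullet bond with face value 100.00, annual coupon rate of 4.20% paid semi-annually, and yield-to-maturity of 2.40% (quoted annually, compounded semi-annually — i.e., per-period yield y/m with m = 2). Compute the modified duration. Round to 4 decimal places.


Coupon per period c = face * coupon_rate / m = 2.100000
Periods per year m = 2; per-period yield y/m = 0.012000
Number of cashflows N = 6
Cashflows (t years, CF_t, discount factor 1/(1+y/m)^(m*t), PV):
  t = 0.5000: CF_t = 2.100000, DF = 0.988142, PV = 2.075099
  t = 1.0000: CF_t = 2.100000, DF = 0.976425, PV = 2.050493
  t = 1.5000: CF_t = 2.100000, DF = 0.964847, PV = 2.026179
  t = 2.0000: CF_t = 2.100000, DF = 0.953406, PV = 2.002153
  t = 2.5000: CF_t = 2.100000, DF = 0.942101, PV = 1.978412
  t = 3.0000: CF_t = 102.100000, DF = 0.930930, PV = 95.047931
Price P = sum_t PV_t = 105.180266
First compute Macaulay numerator sum_t t * PV_t:
  t * PV_t at t = 0.5000: 1.037549
  t * PV_t at t = 1.0000: 2.050493
  t * PV_t at t = 1.5000: 3.039268
  t * PV_t at t = 2.0000: 4.004306
  t * PV_t at t = 2.5000: 4.946030
  t * PV_t at t = 3.0000: 285.143793
Macaulay duration D = 300.221439 / 105.180266 = 2.854351
Modified duration = D / (1 + y/m) = 2.854351 / (1 + 0.012000) = 2.820505

Answer: Modified duration = 2.8205


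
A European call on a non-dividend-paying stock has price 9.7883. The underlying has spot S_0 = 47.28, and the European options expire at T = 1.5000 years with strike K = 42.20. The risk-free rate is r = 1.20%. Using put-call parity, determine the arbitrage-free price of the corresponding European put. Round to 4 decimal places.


Answer: Put price = 3.9555

Derivation:
Put-call parity: C - P = S_0 * exp(-qT) - K * exp(-rT).
S_0 * exp(-qT) = 47.2800 * 1.00000000 = 47.28000000
K * exp(-rT) = 42.2000 * 0.98216103 = 41.44719557
P = C - S*exp(-qT) + K*exp(-rT)
P = 9.7883 - 47.28000000 + 41.44719557 = 3.9555


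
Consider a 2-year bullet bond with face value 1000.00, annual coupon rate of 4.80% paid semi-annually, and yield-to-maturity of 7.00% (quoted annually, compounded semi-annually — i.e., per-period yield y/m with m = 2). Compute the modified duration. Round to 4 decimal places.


Coupon per period c = face * coupon_rate / m = 24.000000
Periods per year m = 2; per-period yield y/m = 0.035000
Number of cashflows N = 4
Cashflows (t years, CF_t, discount factor 1/(1+y/m)^(m*t), PV):
  t = 0.5000: CF_t = 24.000000, DF = 0.966184, PV = 23.188406
  t = 1.0000: CF_t = 24.000000, DF = 0.933511, PV = 22.404257
  t = 1.5000: CF_t = 24.000000, DF = 0.901943, PV = 21.646625
  t = 2.0000: CF_t = 1024.000000, DF = 0.871442, PV = 892.356841
Price P = sum_t PV_t = 959.596129
First compute Macaulay numerator sum_t t * PV_t:
  t * PV_t at t = 0.5000: 11.594203
  t * PV_t at t = 1.0000: 22.404257
  t * PV_t at t = 1.5000: 32.469937
  t * PV_t at t = 2.0000: 1784.713682
Macaulay duration D = 1851.182079 / 959.596129 = 1.929126
Modified duration = D / (1 + y/m) = 1.929126 / (1 + 0.035000) = 1.863890

Answer: Modified duration = 1.8639


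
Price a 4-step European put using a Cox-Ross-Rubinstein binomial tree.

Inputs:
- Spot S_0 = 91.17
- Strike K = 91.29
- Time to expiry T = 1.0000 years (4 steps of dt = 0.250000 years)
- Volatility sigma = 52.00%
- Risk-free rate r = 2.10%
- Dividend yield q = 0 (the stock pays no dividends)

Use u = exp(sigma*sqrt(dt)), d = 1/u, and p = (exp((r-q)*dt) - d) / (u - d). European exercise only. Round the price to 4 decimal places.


Answer: Price = V(0,0) = 16.5540

Derivation:
dt = T/N = 0.250000
u = exp(sigma*sqrt(dt)) = 1.296930; d = 1/u = 0.771052
p = (exp((r-q)*dt) - d) / (u - d) = 0.445373
Discount per step: exp(-r*dt) = 0.994764
Stock lattice S(k, i) with i counting down-moves:
  k=0: S(0,0) = 91.1700
  k=1: S(1,0) = 118.2411; S(1,1) = 70.2968
  k=2: S(2,0) = 153.3505; S(2,1) = 91.1700; S(2,2) = 54.2024
  k=3: S(3,0) = 198.8848; S(3,1) = 118.2411; S(3,2) = 70.2968; S(3,3) = 41.7929
  k=4: S(4,0) = 257.9397; S(4,1) = 153.3505; S(4,2) = 91.1700; S(4,3) = 54.2024; S(4,4) = 32.2245
Terminal payoffs V(N, i) = max(K - S_T, 0):
  V(4,0) = 0.000000; V(4,1) = 0.000000; V(4,2) = 0.120000; V(4,3) = 37.087562; V(4,4) = 59.065537
Backward induction: V(k, i) = exp(-r*dt) * [p * V(k+1, i) + (1-p) * V(k+1, i+1)].
  V(3,0) = exp(-r*dt) * [p*0.000000 + (1-p)*0.000000] = 0.000000
  V(3,1) = exp(-r*dt) * [p*0.000000 + (1-p)*0.120000] = 0.066207
  V(3,2) = exp(-r*dt) * [p*0.120000 + (1-p)*37.087562] = 20.515210
  V(3,3) = exp(-r*dt) * [p*37.087562 + (1-p)*59.065537] = 49.019107
  V(2,0) = exp(-r*dt) * [p*0.000000 + (1-p)*0.066207] = 0.036528
  V(2,1) = exp(-r*dt) * [p*0.066207 + (1-p)*20.515210] = 11.348037
  V(2,2) = exp(-r*dt) * [p*20.515210 + (1-p)*49.019107] = 36.134031
  V(1,0) = exp(-r*dt) * [p*0.036528 + (1-p)*11.348037] = 6.277152
  V(1,1) = exp(-r*dt) * [p*11.348037 + (1-p)*36.134031] = 24.963609
  V(0,0) = exp(-r*dt) * [p*6.277152 + (1-p)*24.963609] = 16.554023


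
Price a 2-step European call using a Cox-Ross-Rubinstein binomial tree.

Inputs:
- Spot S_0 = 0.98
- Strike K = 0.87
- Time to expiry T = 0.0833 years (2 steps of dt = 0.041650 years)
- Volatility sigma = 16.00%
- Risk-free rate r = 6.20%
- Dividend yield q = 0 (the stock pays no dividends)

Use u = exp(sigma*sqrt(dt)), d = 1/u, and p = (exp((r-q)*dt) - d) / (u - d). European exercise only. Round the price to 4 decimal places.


dt = T/N = 0.041650
u = exp(sigma*sqrt(dt)) = 1.033192; d = 1/u = 0.967874
p = (exp((r-q)*dt) - d) / (u - d) = 0.531423
Discount per step: exp(-r*dt) = 0.997421
Stock lattice S(k, i) with i counting down-moves:
  k=0: S(0,0) = 0.9800
  k=1: S(1,0) = 1.0125; S(1,1) = 0.9485
  k=2: S(2,0) = 1.0461; S(2,1) = 0.9800; S(2,2) = 0.9180
Terminal payoffs V(N, i) = max(S_T - K, 0):
  V(2,0) = 0.176137; V(2,1) = 0.110000; V(2,2) = 0.048045
Backward induction: V(k, i) = exp(-r*dt) * [p * V(k+1, i) + (1-p) * V(k+1, i+1)].
  V(1,0) = exp(-r*dt) * [p*0.176137 + (1-p)*0.110000] = 0.144772
  V(1,1) = exp(-r*dt) * [p*0.110000 + (1-p)*0.048045] = 0.080760
  V(0,0) = exp(-r*dt) * [p*0.144772 + (1-p)*0.080760] = 0.114482

Answer: Price = V(0,0) = 0.1145


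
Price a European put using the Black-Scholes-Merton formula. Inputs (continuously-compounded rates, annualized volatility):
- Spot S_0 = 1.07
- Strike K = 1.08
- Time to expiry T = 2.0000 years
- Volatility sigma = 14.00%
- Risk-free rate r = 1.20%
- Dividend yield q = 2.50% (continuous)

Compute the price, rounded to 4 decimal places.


d1 = (ln(S/K) + (r - q + 0.5*sigma^2) * T) / (sigma * sqrt(T)) = -0.07930906
d2 = d1 - sigma * sqrt(T) = -0.27729896
exp(-rT) = 0.97628571; exp(-qT) = 0.95122942
P = K * exp(-rT) * N(-d2) - S_0 * exp(-qT) * N(-d1)
N(-d1) = 0.53160660; N(-d2) = 0.60922472
P = 1.0800 * 0.97628571 * 0.60922472 - 1.0700 * 0.95122942 * 0.53160660 = 0.1013

Answer: Price = 0.1013


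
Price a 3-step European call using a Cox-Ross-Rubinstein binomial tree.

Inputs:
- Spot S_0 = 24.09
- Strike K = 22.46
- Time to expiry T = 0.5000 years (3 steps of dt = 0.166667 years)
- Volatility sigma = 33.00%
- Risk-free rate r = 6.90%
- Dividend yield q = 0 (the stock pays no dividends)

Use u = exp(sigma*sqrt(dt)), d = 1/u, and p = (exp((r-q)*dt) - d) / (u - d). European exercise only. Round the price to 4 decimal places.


Answer: Price = V(0,0) = 3.6204

Derivation:
dt = T/N = 0.166667
u = exp(sigma*sqrt(dt)) = 1.144219; d = 1/u = 0.873959
p = (exp((r-q)*dt) - d) / (u - d) = 0.509168
Discount per step: exp(-r*dt) = 0.988566
Stock lattice S(k, i) with i counting down-moves:
  k=0: S(0,0) = 24.0900
  k=1: S(1,0) = 27.5642; S(1,1) = 21.0537
  k=2: S(2,0) = 31.5395; S(2,1) = 24.0900; S(2,2) = 18.4000
  k=3: S(3,0) = 36.0881; S(3,1) = 27.5642; S(3,2) = 21.0537; S(3,3) = 16.0809
Terminal payoffs V(N, i) = max(S_T - K, 0):
  V(3,0) = 13.628080; V(3,1) = 5.104225; V(3,2) = 0.000000; V(3,3) = 0.000000
Backward induction: V(k, i) = exp(-r*dt) * [p * V(k+1, i) + (1-p) * V(k+1, i+1)].
  V(2,0) = exp(-r*dt) * [p*13.628080 + (1-p)*5.104225] = 9.336309
  V(2,1) = exp(-r*dt) * [p*5.104225 + (1-p)*0.000000] = 2.569190
  V(2,2) = exp(-r*dt) * [p*0.000000 + (1-p)*0.000000] = 0.000000
  V(1,0) = exp(-r*dt) * [p*9.336309 + (1-p)*2.569190] = 5.946014
  V(1,1) = exp(-r*dt) * [p*2.569190 + (1-p)*0.000000] = 1.293191
  V(0,0) = exp(-r*dt) * [p*5.946014 + (1-p)*1.293191] = 3.620383


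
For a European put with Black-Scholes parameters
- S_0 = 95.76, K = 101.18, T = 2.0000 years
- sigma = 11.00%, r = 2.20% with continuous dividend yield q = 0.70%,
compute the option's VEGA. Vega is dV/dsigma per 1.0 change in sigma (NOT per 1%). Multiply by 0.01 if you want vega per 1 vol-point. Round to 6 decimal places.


d1 = -0.0832846284; d2 = -0.2388481203
phi(d1) = 0.3975610794; exp(-qT) = 0.9860975443; exp(-rT) = 0.9569539575
Vega = S * exp(-qT) * phi(d1) * sqrt(T) = 95.7600 * 0.9860975443 * 0.3975610794 * 1.4142135624 = 53.091241

Answer: Vega = 53.091241


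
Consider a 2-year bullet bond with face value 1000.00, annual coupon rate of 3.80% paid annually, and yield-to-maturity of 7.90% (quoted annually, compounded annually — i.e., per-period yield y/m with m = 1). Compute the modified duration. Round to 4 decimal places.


Answer: Modified duration = 1.8184

Derivation:
Coupon per period c = face * coupon_rate / m = 38.000000
Periods per year m = 1; per-period yield y/m = 0.079000
Number of cashflows N = 2
Cashflows (t years, CF_t, discount factor 1/(1+y/m)^(m*t), PV):
  t = 1.0000: CF_t = 38.000000, DF = 0.926784, PV = 35.217794
  t = 2.0000: CF_t = 1038.000000, DF = 0.858929, PV = 891.567983
Price P = sum_t PV_t = 926.785777
First compute Macaulay numerator sum_t t * PV_t:
  t * PV_t at t = 1.0000: 35.217794
  t * PV_t at t = 2.0000: 1783.135966
Macaulay duration D = 1818.353760 / 926.785777 = 1.962000
Modified duration = D / (1 + y/m) = 1.962000 / (1 + 0.079000) = 1.818350


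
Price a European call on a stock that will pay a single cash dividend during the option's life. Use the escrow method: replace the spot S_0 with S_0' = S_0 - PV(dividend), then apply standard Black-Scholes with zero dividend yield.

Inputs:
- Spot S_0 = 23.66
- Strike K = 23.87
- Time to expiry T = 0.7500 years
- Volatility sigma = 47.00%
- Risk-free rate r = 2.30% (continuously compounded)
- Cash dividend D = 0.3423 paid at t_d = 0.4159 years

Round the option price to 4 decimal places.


PV(D) = D * exp(-r * t_d) = 0.3423 * 0.99047991 = 0.33904127
S_0' = S_0 - PV(D) = 23.6600 - 0.33904127 = 23.32095873
d1 = (ln(S_0'/K) + (r + sigma^2/2)*T) / (sigma*sqrt(T)) = 0.18872605
d2 = d1 - sigma*sqrt(T) = -0.21830589
exp(-rT) = 0.98289793
N(d1) = 0.57484624; N(d2) = 0.41359539
C = S_0' * N(d1) - K * exp(-rT) * N(d2) = 23.32095873 * 0.57484624 - 23.8700 * 0.98289793 * 0.41359539 = 3.7023

Answer: Price = 3.7023
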